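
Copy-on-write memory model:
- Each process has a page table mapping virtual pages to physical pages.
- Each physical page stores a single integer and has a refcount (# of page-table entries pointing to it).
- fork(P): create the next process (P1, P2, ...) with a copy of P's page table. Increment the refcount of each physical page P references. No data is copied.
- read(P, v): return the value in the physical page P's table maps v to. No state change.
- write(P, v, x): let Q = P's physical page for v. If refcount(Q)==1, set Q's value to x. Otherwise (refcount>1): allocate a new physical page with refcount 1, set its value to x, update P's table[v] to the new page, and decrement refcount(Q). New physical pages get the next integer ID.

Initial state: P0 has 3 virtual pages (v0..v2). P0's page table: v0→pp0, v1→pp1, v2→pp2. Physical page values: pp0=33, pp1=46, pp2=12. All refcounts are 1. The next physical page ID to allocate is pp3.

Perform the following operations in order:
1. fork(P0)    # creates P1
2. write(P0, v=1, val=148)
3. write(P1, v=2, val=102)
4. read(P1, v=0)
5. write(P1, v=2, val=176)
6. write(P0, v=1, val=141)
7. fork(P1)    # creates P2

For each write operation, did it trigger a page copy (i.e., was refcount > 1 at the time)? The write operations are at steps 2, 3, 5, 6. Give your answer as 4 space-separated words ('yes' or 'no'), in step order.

Op 1: fork(P0) -> P1. 3 ppages; refcounts: pp0:2 pp1:2 pp2:2
Op 2: write(P0, v1, 148). refcount(pp1)=2>1 -> COPY to pp3. 4 ppages; refcounts: pp0:2 pp1:1 pp2:2 pp3:1
Op 3: write(P1, v2, 102). refcount(pp2)=2>1 -> COPY to pp4. 5 ppages; refcounts: pp0:2 pp1:1 pp2:1 pp3:1 pp4:1
Op 4: read(P1, v0) -> 33. No state change.
Op 5: write(P1, v2, 176). refcount(pp4)=1 -> write in place. 5 ppages; refcounts: pp0:2 pp1:1 pp2:1 pp3:1 pp4:1
Op 6: write(P0, v1, 141). refcount(pp3)=1 -> write in place. 5 ppages; refcounts: pp0:2 pp1:1 pp2:1 pp3:1 pp4:1
Op 7: fork(P1) -> P2. 5 ppages; refcounts: pp0:3 pp1:2 pp2:1 pp3:1 pp4:2

yes yes no no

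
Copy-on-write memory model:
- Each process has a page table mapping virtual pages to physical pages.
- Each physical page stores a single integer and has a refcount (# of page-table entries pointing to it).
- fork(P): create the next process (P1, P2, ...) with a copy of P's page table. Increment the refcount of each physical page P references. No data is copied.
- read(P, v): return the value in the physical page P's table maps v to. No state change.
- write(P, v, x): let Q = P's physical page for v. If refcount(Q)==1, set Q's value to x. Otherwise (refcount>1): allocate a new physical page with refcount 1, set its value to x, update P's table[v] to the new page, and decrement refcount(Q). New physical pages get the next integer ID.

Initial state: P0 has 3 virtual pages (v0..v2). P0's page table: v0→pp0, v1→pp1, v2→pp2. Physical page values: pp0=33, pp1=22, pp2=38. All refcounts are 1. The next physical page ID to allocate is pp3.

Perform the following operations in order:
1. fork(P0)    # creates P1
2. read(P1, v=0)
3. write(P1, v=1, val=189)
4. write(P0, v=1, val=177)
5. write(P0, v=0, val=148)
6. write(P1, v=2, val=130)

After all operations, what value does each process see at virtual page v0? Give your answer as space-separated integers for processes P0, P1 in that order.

Op 1: fork(P0) -> P1. 3 ppages; refcounts: pp0:2 pp1:2 pp2:2
Op 2: read(P1, v0) -> 33. No state change.
Op 3: write(P1, v1, 189). refcount(pp1)=2>1 -> COPY to pp3. 4 ppages; refcounts: pp0:2 pp1:1 pp2:2 pp3:1
Op 4: write(P0, v1, 177). refcount(pp1)=1 -> write in place. 4 ppages; refcounts: pp0:2 pp1:1 pp2:2 pp3:1
Op 5: write(P0, v0, 148). refcount(pp0)=2>1 -> COPY to pp4. 5 ppages; refcounts: pp0:1 pp1:1 pp2:2 pp3:1 pp4:1
Op 6: write(P1, v2, 130). refcount(pp2)=2>1 -> COPY to pp5. 6 ppages; refcounts: pp0:1 pp1:1 pp2:1 pp3:1 pp4:1 pp5:1
P0: v0 -> pp4 = 148
P1: v0 -> pp0 = 33

Answer: 148 33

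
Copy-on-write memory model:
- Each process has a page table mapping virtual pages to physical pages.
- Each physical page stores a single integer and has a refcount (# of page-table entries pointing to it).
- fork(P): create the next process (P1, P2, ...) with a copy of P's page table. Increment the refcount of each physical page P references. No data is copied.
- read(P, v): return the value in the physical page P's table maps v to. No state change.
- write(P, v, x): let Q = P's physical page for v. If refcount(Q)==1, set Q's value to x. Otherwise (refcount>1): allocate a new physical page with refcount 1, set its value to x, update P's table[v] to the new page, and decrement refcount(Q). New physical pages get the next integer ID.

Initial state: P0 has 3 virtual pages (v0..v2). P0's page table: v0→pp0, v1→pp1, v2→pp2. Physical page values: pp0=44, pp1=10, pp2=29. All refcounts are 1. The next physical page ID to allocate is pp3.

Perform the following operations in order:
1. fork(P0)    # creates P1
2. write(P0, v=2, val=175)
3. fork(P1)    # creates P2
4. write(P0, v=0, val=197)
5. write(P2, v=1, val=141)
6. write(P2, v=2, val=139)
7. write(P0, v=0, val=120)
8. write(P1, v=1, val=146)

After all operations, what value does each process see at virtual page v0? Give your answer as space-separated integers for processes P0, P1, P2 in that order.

Op 1: fork(P0) -> P1. 3 ppages; refcounts: pp0:2 pp1:2 pp2:2
Op 2: write(P0, v2, 175). refcount(pp2)=2>1 -> COPY to pp3. 4 ppages; refcounts: pp0:2 pp1:2 pp2:1 pp3:1
Op 3: fork(P1) -> P2. 4 ppages; refcounts: pp0:3 pp1:3 pp2:2 pp3:1
Op 4: write(P0, v0, 197). refcount(pp0)=3>1 -> COPY to pp4. 5 ppages; refcounts: pp0:2 pp1:3 pp2:2 pp3:1 pp4:1
Op 5: write(P2, v1, 141). refcount(pp1)=3>1 -> COPY to pp5. 6 ppages; refcounts: pp0:2 pp1:2 pp2:2 pp3:1 pp4:1 pp5:1
Op 6: write(P2, v2, 139). refcount(pp2)=2>1 -> COPY to pp6. 7 ppages; refcounts: pp0:2 pp1:2 pp2:1 pp3:1 pp4:1 pp5:1 pp6:1
Op 7: write(P0, v0, 120). refcount(pp4)=1 -> write in place. 7 ppages; refcounts: pp0:2 pp1:2 pp2:1 pp3:1 pp4:1 pp5:1 pp6:1
Op 8: write(P1, v1, 146). refcount(pp1)=2>1 -> COPY to pp7. 8 ppages; refcounts: pp0:2 pp1:1 pp2:1 pp3:1 pp4:1 pp5:1 pp6:1 pp7:1
P0: v0 -> pp4 = 120
P1: v0 -> pp0 = 44
P2: v0 -> pp0 = 44

Answer: 120 44 44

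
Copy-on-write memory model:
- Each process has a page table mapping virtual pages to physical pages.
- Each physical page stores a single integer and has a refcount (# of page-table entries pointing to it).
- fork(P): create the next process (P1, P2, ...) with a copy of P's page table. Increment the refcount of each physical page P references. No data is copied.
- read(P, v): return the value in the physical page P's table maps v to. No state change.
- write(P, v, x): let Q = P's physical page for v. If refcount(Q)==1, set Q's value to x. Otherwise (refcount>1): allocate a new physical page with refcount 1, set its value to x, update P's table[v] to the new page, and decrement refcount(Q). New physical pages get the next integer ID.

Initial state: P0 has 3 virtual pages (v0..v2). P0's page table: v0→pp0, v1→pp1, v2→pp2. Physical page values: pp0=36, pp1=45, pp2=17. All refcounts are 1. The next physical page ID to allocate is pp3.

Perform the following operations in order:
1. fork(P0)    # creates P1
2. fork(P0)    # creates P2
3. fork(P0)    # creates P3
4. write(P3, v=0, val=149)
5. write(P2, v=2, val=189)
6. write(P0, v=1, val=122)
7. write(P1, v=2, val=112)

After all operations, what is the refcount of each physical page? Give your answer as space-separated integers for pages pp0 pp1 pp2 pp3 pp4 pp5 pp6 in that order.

Answer: 3 3 2 1 1 1 1

Derivation:
Op 1: fork(P0) -> P1. 3 ppages; refcounts: pp0:2 pp1:2 pp2:2
Op 2: fork(P0) -> P2. 3 ppages; refcounts: pp0:3 pp1:3 pp2:3
Op 3: fork(P0) -> P3. 3 ppages; refcounts: pp0:4 pp1:4 pp2:4
Op 4: write(P3, v0, 149). refcount(pp0)=4>1 -> COPY to pp3. 4 ppages; refcounts: pp0:3 pp1:4 pp2:4 pp3:1
Op 5: write(P2, v2, 189). refcount(pp2)=4>1 -> COPY to pp4. 5 ppages; refcounts: pp0:3 pp1:4 pp2:3 pp3:1 pp4:1
Op 6: write(P0, v1, 122). refcount(pp1)=4>1 -> COPY to pp5. 6 ppages; refcounts: pp0:3 pp1:3 pp2:3 pp3:1 pp4:1 pp5:1
Op 7: write(P1, v2, 112). refcount(pp2)=3>1 -> COPY to pp6. 7 ppages; refcounts: pp0:3 pp1:3 pp2:2 pp3:1 pp4:1 pp5:1 pp6:1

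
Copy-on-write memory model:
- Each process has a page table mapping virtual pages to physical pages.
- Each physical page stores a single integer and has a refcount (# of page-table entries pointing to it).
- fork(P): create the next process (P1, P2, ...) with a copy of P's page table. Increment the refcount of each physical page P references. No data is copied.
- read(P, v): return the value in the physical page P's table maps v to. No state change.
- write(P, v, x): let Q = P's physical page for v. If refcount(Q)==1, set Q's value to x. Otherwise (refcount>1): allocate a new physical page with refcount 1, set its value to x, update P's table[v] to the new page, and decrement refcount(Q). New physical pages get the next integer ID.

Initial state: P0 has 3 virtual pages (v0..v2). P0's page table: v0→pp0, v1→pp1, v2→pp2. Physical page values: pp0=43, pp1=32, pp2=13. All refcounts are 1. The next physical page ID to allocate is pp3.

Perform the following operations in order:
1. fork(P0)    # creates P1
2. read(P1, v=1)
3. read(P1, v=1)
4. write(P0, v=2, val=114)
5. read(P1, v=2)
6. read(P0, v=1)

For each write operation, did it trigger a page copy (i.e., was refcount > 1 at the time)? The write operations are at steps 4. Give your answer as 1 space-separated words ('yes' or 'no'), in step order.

Op 1: fork(P0) -> P1. 3 ppages; refcounts: pp0:2 pp1:2 pp2:2
Op 2: read(P1, v1) -> 32. No state change.
Op 3: read(P1, v1) -> 32. No state change.
Op 4: write(P0, v2, 114). refcount(pp2)=2>1 -> COPY to pp3. 4 ppages; refcounts: pp0:2 pp1:2 pp2:1 pp3:1
Op 5: read(P1, v2) -> 13. No state change.
Op 6: read(P0, v1) -> 32. No state change.

yes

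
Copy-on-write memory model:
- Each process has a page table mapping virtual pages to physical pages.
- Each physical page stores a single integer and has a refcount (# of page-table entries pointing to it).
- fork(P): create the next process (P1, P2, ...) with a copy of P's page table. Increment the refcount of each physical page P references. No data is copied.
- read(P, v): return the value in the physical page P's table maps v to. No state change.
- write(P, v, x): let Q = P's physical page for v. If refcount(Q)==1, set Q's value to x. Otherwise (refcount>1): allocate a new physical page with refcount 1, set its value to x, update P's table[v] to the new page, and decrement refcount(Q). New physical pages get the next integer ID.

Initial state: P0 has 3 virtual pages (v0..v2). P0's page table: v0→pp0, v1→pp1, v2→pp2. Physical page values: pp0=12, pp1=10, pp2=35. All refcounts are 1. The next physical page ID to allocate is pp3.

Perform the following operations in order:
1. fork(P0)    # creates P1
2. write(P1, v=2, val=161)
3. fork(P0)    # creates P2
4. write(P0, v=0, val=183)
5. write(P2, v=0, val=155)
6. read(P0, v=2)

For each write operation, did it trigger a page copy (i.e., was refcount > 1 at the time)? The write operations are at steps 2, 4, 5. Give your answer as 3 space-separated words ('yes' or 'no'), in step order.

Op 1: fork(P0) -> P1. 3 ppages; refcounts: pp0:2 pp1:2 pp2:2
Op 2: write(P1, v2, 161). refcount(pp2)=2>1 -> COPY to pp3. 4 ppages; refcounts: pp0:2 pp1:2 pp2:1 pp3:1
Op 3: fork(P0) -> P2. 4 ppages; refcounts: pp0:3 pp1:3 pp2:2 pp3:1
Op 4: write(P0, v0, 183). refcount(pp0)=3>1 -> COPY to pp4. 5 ppages; refcounts: pp0:2 pp1:3 pp2:2 pp3:1 pp4:1
Op 5: write(P2, v0, 155). refcount(pp0)=2>1 -> COPY to pp5. 6 ppages; refcounts: pp0:1 pp1:3 pp2:2 pp3:1 pp4:1 pp5:1
Op 6: read(P0, v2) -> 35. No state change.

yes yes yes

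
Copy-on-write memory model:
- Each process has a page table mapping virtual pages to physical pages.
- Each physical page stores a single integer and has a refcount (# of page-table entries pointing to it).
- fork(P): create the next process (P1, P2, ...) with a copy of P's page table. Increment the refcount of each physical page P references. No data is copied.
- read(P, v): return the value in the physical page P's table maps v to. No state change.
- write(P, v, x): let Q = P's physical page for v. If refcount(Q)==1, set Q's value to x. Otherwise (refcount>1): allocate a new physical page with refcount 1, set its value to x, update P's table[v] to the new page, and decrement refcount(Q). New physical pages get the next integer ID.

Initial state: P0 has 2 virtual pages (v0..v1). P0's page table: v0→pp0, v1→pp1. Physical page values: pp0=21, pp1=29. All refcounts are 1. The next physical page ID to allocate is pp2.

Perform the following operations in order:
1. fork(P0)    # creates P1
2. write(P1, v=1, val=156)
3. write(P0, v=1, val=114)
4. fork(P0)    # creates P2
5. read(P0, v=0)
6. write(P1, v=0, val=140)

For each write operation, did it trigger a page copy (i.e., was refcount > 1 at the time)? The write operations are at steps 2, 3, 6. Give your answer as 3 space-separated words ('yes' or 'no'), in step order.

Op 1: fork(P0) -> P1. 2 ppages; refcounts: pp0:2 pp1:2
Op 2: write(P1, v1, 156). refcount(pp1)=2>1 -> COPY to pp2. 3 ppages; refcounts: pp0:2 pp1:1 pp2:1
Op 3: write(P0, v1, 114). refcount(pp1)=1 -> write in place. 3 ppages; refcounts: pp0:2 pp1:1 pp2:1
Op 4: fork(P0) -> P2. 3 ppages; refcounts: pp0:3 pp1:2 pp2:1
Op 5: read(P0, v0) -> 21. No state change.
Op 6: write(P1, v0, 140). refcount(pp0)=3>1 -> COPY to pp3. 4 ppages; refcounts: pp0:2 pp1:2 pp2:1 pp3:1

yes no yes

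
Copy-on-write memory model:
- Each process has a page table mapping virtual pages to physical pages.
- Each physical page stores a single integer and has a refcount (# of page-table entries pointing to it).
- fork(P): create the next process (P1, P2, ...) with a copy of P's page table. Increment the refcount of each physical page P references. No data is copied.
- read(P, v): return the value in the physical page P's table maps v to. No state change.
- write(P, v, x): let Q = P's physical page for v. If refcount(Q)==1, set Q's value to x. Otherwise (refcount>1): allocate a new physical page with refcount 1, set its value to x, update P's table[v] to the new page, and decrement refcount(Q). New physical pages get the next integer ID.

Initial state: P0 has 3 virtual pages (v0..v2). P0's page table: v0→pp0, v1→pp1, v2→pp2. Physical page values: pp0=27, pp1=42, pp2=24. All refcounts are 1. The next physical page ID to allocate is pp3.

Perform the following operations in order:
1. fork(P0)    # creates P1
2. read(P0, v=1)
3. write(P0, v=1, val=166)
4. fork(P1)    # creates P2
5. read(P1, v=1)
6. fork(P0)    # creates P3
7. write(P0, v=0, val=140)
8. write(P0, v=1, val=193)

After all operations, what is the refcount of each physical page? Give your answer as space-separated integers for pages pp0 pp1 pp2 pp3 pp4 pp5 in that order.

Answer: 3 2 4 1 1 1

Derivation:
Op 1: fork(P0) -> P1. 3 ppages; refcounts: pp0:2 pp1:2 pp2:2
Op 2: read(P0, v1) -> 42. No state change.
Op 3: write(P0, v1, 166). refcount(pp1)=2>1 -> COPY to pp3. 4 ppages; refcounts: pp0:2 pp1:1 pp2:2 pp3:1
Op 4: fork(P1) -> P2. 4 ppages; refcounts: pp0:3 pp1:2 pp2:3 pp3:1
Op 5: read(P1, v1) -> 42. No state change.
Op 6: fork(P0) -> P3. 4 ppages; refcounts: pp0:4 pp1:2 pp2:4 pp3:2
Op 7: write(P0, v0, 140). refcount(pp0)=4>1 -> COPY to pp4. 5 ppages; refcounts: pp0:3 pp1:2 pp2:4 pp3:2 pp4:1
Op 8: write(P0, v1, 193). refcount(pp3)=2>1 -> COPY to pp5. 6 ppages; refcounts: pp0:3 pp1:2 pp2:4 pp3:1 pp4:1 pp5:1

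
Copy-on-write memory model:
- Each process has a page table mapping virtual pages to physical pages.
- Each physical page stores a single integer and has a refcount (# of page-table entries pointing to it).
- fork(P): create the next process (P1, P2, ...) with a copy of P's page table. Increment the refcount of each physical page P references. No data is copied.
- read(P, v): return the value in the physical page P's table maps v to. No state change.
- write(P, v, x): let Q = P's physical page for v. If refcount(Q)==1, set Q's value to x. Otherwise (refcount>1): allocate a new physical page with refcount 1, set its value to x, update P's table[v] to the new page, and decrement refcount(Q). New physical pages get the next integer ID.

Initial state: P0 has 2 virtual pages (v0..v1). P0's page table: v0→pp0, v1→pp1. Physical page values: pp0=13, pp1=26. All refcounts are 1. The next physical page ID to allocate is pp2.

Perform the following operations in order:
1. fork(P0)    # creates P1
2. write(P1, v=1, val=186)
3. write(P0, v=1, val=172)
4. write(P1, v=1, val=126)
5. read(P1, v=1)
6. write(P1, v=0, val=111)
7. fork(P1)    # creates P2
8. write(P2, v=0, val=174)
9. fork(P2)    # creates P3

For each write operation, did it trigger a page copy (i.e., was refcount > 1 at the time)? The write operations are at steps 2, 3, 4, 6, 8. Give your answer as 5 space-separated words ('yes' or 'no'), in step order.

Op 1: fork(P0) -> P1. 2 ppages; refcounts: pp0:2 pp1:2
Op 2: write(P1, v1, 186). refcount(pp1)=2>1 -> COPY to pp2. 3 ppages; refcounts: pp0:2 pp1:1 pp2:1
Op 3: write(P0, v1, 172). refcount(pp1)=1 -> write in place. 3 ppages; refcounts: pp0:2 pp1:1 pp2:1
Op 4: write(P1, v1, 126). refcount(pp2)=1 -> write in place. 3 ppages; refcounts: pp0:2 pp1:1 pp2:1
Op 5: read(P1, v1) -> 126. No state change.
Op 6: write(P1, v0, 111). refcount(pp0)=2>1 -> COPY to pp3. 4 ppages; refcounts: pp0:1 pp1:1 pp2:1 pp3:1
Op 7: fork(P1) -> P2. 4 ppages; refcounts: pp0:1 pp1:1 pp2:2 pp3:2
Op 8: write(P2, v0, 174). refcount(pp3)=2>1 -> COPY to pp4. 5 ppages; refcounts: pp0:1 pp1:1 pp2:2 pp3:1 pp4:1
Op 9: fork(P2) -> P3. 5 ppages; refcounts: pp0:1 pp1:1 pp2:3 pp3:1 pp4:2

yes no no yes yes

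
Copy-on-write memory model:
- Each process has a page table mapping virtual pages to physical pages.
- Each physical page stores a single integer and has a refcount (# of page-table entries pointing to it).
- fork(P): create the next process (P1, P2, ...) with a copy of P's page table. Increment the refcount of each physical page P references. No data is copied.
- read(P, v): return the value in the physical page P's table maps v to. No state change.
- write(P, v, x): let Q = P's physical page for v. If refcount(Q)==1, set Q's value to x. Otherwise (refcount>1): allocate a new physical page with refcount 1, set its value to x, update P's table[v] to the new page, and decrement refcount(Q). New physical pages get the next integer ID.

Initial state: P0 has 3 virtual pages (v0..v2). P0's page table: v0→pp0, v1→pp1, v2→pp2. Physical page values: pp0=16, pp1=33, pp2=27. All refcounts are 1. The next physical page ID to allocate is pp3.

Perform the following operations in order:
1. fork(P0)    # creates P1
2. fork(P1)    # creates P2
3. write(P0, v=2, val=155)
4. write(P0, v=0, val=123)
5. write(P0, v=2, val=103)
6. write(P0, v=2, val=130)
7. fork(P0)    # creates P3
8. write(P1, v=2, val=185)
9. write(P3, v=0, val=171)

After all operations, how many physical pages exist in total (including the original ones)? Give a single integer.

Op 1: fork(P0) -> P1. 3 ppages; refcounts: pp0:2 pp1:2 pp2:2
Op 2: fork(P1) -> P2. 3 ppages; refcounts: pp0:3 pp1:3 pp2:3
Op 3: write(P0, v2, 155). refcount(pp2)=3>1 -> COPY to pp3. 4 ppages; refcounts: pp0:3 pp1:3 pp2:2 pp3:1
Op 4: write(P0, v0, 123). refcount(pp0)=3>1 -> COPY to pp4. 5 ppages; refcounts: pp0:2 pp1:3 pp2:2 pp3:1 pp4:1
Op 5: write(P0, v2, 103). refcount(pp3)=1 -> write in place. 5 ppages; refcounts: pp0:2 pp1:3 pp2:2 pp3:1 pp4:1
Op 6: write(P0, v2, 130). refcount(pp3)=1 -> write in place. 5 ppages; refcounts: pp0:2 pp1:3 pp2:2 pp3:1 pp4:1
Op 7: fork(P0) -> P3. 5 ppages; refcounts: pp0:2 pp1:4 pp2:2 pp3:2 pp4:2
Op 8: write(P1, v2, 185). refcount(pp2)=2>1 -> COPY to pp5. 6 ppages; refcounts: pp0:2 pp1:4 pp2:1 pp3:2 pp4:2 pp5:1
Op 9: write(P3, v0, 171). refcount(pp4)=2>1 -> COPY to pp6. 7 ppages; refcounts: pp0:2 pp1:4 pp2:1 pp3:2 pp4:1 pp5:1 pp6:1

Answer: 7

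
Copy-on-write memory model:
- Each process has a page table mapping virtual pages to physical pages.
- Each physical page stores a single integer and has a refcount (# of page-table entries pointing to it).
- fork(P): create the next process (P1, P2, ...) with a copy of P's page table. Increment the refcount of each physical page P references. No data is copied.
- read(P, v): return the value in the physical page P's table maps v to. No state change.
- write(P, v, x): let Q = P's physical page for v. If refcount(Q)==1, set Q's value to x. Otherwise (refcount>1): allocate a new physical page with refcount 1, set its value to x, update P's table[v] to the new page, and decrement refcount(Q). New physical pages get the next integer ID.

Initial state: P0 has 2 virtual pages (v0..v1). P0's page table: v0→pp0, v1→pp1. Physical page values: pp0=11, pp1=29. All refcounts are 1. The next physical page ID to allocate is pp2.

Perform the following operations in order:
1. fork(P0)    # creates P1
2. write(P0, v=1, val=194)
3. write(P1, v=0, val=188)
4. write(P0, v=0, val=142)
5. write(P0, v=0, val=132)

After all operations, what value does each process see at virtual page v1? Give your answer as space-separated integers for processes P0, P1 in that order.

Op 1: fork(P0) -> P1. 2 ppages; refcounts: pp0:2 pp1:2
Op 2: write(P0, v1, 194). refcount(pp1)=2>1 -> COPY to pp2. 3 ppages; refcounts: pp0:2 pp1:1 pp2:1
Op 3: write(P1, v0, 188). refcount(pp0)=2>1 -> COPY to pp3. 4 ppages; refcounts: pp0:1 pp1:1 pp2:1 pp3:1
Op 4: write(P0, v0, 142). refcount(pp0)=1 -> write in place. 4 ppages; refcounts: pp0:1 pp1:1 pp2:1 pp3:1
Op 5: write(P0, v0, 132). refcount(pp0)=1 -> write in place. 4 ppages; refcounts: pp0:1 pp1:1 pp2:1 pp3:1
P0: v1 -> pp2 = 194
P1: v1 -> pp1 = 29

Answer: 194 29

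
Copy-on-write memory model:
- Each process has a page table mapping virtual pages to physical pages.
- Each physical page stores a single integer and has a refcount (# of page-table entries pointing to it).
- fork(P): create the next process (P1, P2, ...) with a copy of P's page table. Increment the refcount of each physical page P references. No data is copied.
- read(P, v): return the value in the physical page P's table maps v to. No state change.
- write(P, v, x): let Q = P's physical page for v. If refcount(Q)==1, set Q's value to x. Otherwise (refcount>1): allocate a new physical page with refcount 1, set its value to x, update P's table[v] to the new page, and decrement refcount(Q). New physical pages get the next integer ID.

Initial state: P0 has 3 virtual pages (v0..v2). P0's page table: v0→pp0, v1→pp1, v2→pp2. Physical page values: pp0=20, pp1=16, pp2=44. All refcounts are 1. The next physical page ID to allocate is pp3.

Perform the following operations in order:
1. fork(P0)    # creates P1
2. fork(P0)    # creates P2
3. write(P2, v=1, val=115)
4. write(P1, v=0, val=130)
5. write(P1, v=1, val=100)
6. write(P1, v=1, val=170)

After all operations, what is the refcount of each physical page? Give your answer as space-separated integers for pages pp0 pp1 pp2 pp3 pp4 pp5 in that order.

Answer: 2 1 3 1 1 1

Derivation:
Op 1: fork(P0) -> P1. 3 ppages; refcounts: pp0:2 pp1:2 pp2:2
Op 2: fork(P0) -> P2. 3 ppages; refcounts: pp0:3 pp1:3 pp2:3
Op 3: write(P2, v1, 115). refcount(pp1)=3>1 -> COPY to pp3. 4 ppages; refcounts: pp0:3 pp1:2 pp2:3 pp3:1
Op 4: write(P1, v0, 130). refcount(pp0)=3>1 -> COPY to pp4. 5 ppages; refcounts: pp0:2 pp1:2 pp2:3 pp3:1 pp4:1
Op 5: write(P1, v1, 100). refcount(pp1)=2>1 -> COPY to pp5. 6 ppages; refcounts: pp0:2 pp1:1 pp2:3 pp3:1 pp4:1 pp5:1
Op 6: write(P1, v1, 170). refcount(pp5)=1 -> write in place. 6 ppages; refcounts: pp0:2 pp1:1 pp2:3 pp3:1 pp4:1 pp5:1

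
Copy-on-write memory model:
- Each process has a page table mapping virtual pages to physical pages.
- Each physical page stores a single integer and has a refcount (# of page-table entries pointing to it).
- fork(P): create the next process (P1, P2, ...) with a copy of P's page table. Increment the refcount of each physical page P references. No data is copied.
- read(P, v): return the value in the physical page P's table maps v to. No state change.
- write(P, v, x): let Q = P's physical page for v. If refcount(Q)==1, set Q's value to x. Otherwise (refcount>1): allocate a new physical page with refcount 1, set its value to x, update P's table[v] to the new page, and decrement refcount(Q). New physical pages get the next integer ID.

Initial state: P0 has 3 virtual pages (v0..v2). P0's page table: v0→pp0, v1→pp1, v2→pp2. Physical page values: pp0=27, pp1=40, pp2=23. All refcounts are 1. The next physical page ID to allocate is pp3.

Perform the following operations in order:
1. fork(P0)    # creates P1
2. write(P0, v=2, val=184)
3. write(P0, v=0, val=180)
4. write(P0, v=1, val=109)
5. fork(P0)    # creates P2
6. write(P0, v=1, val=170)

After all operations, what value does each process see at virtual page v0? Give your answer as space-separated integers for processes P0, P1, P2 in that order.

Answer: 180 27 180

Derivation:
Op 1: fork(P0) -> P1. 3 ppages; refcounts: pp0:2 pp1:2 pp2:2
Op 2: write(P0, v2, 184). refcount(pp2)=2>1 -> COPY to pp3. 4 ppages; refcounts: pp0:2 pp1:2 pp2:1 pp3:1
Op 3: write(P0, v0, 180). refcount(pp0)=2>1 -> COPY to pp4. 5 ppages; refcounts: pp0:1 pp1:2 pp2:1 pp3:1 pp4:1
Op 4: write(P0, v1, 109). refcount(pp1)=2>1 -> COPY to pp5. 6 ppages; refcounts: pp0:1 pp1:1 pp2:1 pp3:1 pp4:1 pp5:1
Op 5: fork(P0) -> P2. 6 ppages; refcounts: pp0:1 pp1:1 pp2:1 pp3:2 pp4:2 pp5:2
Op 6: write(P0, v1, 170). refcount(pp5)=2>1 -> COPY to pp6. 7 ppages; refcounts: pp0:1 pp1:1 pp2:1 pp3:2 pp4:2 pp5:1 pp6:1
P0: v0 -> pp4 = 180
P1: v0 -> pp0 = 27
P2: v0 -> pp4 = 180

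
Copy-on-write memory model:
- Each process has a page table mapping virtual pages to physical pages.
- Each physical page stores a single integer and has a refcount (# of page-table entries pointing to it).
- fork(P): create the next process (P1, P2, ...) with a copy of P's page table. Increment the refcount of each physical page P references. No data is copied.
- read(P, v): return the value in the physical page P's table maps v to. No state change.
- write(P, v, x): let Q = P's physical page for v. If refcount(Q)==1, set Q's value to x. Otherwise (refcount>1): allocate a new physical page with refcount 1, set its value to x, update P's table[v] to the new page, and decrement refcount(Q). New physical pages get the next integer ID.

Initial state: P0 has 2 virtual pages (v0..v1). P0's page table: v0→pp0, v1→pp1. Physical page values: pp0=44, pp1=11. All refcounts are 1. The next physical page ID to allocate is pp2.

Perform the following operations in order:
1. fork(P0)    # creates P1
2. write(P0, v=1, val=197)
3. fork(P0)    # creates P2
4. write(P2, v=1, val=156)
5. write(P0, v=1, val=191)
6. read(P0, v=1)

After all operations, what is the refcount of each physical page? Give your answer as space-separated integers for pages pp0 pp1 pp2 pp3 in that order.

Op 1: fork(P0) -> P1. 2 ppages; refcounts: pp0:2 pp1:2
Op 2: write(P0, v1, 197). refcount(pp1)=2>1 -> COPY to pp2. 3 ppages; refcounts: pp0:2 pp1:1 pp2:1
Op 3: fork(P0) -> P2. 3 ppages; refcounts: pp0:3 pp1:1 pp2:2
Op 4: write(P2, v1, 156). refcount(pp2)=2>1 -> COPY to pp3. 4 ppages; refcounts: pp0:3 pp1:1 pp2:1 pp3:1
Op 5: write(P0, v1, 191). refcount(pp2)=1 -> write in place. 4 ppages; refcounts: pp0:3 pp1:1 pp2:1 pp3:1
Op 6: read(P0, v1) -> 191. No state change.

Answer: 3 1 1 1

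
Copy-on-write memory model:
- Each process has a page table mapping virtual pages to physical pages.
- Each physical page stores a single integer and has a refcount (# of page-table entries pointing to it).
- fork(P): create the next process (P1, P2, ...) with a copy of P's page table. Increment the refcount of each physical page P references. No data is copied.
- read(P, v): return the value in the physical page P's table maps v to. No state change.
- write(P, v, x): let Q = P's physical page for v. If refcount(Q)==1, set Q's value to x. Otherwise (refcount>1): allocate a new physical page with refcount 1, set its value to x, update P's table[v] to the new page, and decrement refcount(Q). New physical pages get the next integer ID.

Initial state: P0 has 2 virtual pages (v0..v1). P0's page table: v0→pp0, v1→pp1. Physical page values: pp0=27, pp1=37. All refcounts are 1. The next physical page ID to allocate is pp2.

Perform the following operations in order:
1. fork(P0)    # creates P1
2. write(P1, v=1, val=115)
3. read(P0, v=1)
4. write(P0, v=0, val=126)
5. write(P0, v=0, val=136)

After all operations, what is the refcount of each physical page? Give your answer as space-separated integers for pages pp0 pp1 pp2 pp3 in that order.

Answer: 1 1 1 1

Derivation:
Op 1: fork(P0) -> P1. 2 ppages; refcounts: pp0:2 pp1:2
Op 2: write(P1, v1, 115). refcount(pp1)=2>1 -> COPY to pp2. 3 ppages; refcounts: pp0:2 pp1:1 pp2:1
Op 3: read(P0, v1) -> 37. No state change.
Op 4: write(P0, v0, 126). refcount(pp0)=2>1 -> COPY to pp3. 4 ppages; refcounts: pp0:1 pp1:1 pp2:1 pp3:1
Op 5: write(P0, v0, 136). refcount(pp3)=1 -> write in place. 4 ppages; refcounts: pp0:1 pp1:1 pp2:1 pp3:1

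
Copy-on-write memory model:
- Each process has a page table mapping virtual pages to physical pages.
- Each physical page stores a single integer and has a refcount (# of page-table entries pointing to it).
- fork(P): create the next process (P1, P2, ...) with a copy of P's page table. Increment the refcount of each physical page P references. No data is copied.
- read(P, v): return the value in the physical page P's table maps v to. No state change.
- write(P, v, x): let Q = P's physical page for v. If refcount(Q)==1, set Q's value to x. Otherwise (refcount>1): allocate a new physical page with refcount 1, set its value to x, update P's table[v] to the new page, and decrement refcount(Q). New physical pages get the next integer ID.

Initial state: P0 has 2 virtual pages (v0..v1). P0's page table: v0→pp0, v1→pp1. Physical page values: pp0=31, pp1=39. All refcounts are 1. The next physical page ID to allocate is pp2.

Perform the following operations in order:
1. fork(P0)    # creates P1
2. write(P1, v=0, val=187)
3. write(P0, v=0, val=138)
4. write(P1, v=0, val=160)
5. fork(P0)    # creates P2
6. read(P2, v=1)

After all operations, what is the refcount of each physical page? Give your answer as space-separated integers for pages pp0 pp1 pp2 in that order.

Answer: 2 3 1

Derivation:
Op 1: fork(P0) -> P1. 2 ppages; refcounts: pp0:2 pp1:2
Op 2: write(P1, v0, 187). refcount(pp0)=2>1 -> COPY to pp2. 3 ppages; refcounts: pp0:1 pp1:2 pp2:1
Op 3: write(P0, v0, 138). refcount(pp0)=1 -> write in place. 3 ppages; refcounts: pp0:1 pp1:2 pp2:1
Op 4: write(P1, v0, 160). refcount(pp2)=1 -> write in place. 3 ppages; refcounts: pp0:1 pp1:2 pp2:1
Op 5: fork(P0) -> P2. 3 ppages; refcounts: pp0:2 pp1:3 pp2:1
Op 6: read(P2, v1) -> 39. No state change.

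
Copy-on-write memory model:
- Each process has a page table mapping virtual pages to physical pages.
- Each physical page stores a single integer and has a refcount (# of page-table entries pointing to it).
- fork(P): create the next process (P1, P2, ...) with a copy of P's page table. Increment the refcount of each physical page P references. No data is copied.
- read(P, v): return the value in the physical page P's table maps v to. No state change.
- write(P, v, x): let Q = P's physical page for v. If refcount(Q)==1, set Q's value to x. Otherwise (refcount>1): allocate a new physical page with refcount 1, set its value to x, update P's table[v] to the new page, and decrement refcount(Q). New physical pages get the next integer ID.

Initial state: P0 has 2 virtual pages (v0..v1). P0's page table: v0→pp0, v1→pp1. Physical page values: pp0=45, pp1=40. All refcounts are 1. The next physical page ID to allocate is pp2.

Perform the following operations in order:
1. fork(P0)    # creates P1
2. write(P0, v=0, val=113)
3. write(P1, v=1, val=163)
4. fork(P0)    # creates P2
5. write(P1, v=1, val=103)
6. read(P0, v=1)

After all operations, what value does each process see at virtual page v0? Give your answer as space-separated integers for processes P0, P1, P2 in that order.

Op 1: fork(P0) -> P1. 2 ppages; refcounts: pp0:2 pp1:2
Op 2: write(P0, v0, 113). refcount(pp0)=2>1 -> COPY to pp2. 3 ppages; refcounts: pp0:1 pp1:2 pp2:1
Op 3: write(P1, v1, 163). refcount(pp1)=2>1 -> COPY to pp3. 4 ppages; refcounts: pp0:1 pp1:1 pp2:1 pp3:1
Op 4: fork(P0) -> P2. 4 ppages; refcounts: pp0:1 pp1:2 pp2:2 pp3:1
Op 5: write(P1, v1, 103). refcount(pp3)=1 -> write in place. 4 ppages; refcounts: pp0:1 pp1:2 pp2:2 pp3:1
Op 6: read(P0, v1) -> 40. No state change.
P0: v0 -> pp2 = 113
P1: v0 -> pp0 = 45
P2: v0 -> pp2 = 113

Answer: 113 45 113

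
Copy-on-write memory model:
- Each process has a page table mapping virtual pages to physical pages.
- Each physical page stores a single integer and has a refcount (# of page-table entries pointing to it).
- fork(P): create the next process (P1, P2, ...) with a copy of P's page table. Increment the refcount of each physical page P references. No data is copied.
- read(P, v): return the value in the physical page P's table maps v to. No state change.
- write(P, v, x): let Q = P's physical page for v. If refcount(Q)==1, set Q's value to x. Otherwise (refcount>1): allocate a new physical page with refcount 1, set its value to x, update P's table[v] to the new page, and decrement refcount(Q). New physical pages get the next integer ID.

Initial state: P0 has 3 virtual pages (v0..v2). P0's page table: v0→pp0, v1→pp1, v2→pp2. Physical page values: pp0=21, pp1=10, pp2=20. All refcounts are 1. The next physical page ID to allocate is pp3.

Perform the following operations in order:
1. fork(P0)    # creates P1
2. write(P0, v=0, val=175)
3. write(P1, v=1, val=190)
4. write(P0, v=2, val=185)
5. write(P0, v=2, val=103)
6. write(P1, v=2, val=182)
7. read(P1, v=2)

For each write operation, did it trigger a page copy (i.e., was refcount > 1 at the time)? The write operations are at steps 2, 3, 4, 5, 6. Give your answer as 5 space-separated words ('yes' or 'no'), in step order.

Op 1: fork(P0) -> P1. 3 ppages; refcounts: pp0:2 pp1:2 pp2:2
Op 2: write(P0, v0, 175). refcount(pp0)=2>1 -> COPY to pp3. 4 ppages; refcounts: pp0:1 pp1:2 pp2:2 pp3:1
Op 3: write(P1, v1, 190). refcount(pp1)=2>1 -> COPY to pp4. 5 ppages; refcounts: pp0:1 pp1:1 pp2:2 pp3:1 pp4:1
Op 4: write(P0, v2, 185). refcount(pp2)=2>1 -> COPY to pp5. 6 ppages; refcounts: pp0:1 pp1:1 pp2:1 pp3:1 pp4:1 pp5:1
Op 5: write(P0, v2, 103). refcount(pp5)=1 -> write in place. 6 ppages; refcounts: pp0:1 pp1:1 pp2:1 pp3:1 pp4:1 pp5:1
Op 6: write(P1, v2, 182). refcount(pp2)=1 -> write in place. 6 ppages; refcounts: pp0:1 pp1:1 pp2:1 pp3:1 pp4:1 pp5:1
Op 7: read(P1, v2) -> 182. No state change.

yes yes yes no no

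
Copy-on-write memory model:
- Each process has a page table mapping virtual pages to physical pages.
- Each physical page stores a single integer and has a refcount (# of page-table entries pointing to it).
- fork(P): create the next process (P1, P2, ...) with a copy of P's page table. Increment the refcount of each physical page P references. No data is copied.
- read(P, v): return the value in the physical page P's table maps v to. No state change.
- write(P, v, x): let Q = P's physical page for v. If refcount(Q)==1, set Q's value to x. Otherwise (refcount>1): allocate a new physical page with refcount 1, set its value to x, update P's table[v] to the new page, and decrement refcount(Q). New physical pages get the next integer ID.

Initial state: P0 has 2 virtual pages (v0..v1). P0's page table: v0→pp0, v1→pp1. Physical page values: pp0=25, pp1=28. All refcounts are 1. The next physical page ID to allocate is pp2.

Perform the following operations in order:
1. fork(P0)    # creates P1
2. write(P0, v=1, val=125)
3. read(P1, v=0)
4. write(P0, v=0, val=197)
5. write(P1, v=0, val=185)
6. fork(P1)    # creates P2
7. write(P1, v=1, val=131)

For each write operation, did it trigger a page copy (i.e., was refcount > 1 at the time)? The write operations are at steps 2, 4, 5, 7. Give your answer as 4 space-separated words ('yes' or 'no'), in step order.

Op 1: fork(P0) -> P1. 2 ppages; refcounts: pp0:2 pp1:2
Op 2: write(P0, v1, 125). refcount(pp1)=2>1 -> COPY to pp2. 3 ppages; refcounts: pp0:2 pp1:1 pp2:1
Op 3: read(P1, v0) -> 25. No state change.
Op 4: write(P0, v0, 197). refcount(pp0)=2>1 -> COPY to pp3. 4 ppages; refcounts: pp0:1 pp1:1 pp2:1 pp3:1
Op 5: write(P1, v0, 185). refcount(pp0)=1 -> write in place. 4 ppages; refcounts: pp0:1 pp1:1 pp2:1 pp3:1
Op 6: fork(P1) -> P2. 4 ppages; refcounts: pp0:2 pp1:2 pp2:1 pp3:1
Op 7: write(P1, v1, 131). refcount(pp1)=2>1 -> COPY to pp4. 5 ppages; refcounts: pp0:2 pp1:1 pp2:1 pp3:1 pp4:1

yes yes no yes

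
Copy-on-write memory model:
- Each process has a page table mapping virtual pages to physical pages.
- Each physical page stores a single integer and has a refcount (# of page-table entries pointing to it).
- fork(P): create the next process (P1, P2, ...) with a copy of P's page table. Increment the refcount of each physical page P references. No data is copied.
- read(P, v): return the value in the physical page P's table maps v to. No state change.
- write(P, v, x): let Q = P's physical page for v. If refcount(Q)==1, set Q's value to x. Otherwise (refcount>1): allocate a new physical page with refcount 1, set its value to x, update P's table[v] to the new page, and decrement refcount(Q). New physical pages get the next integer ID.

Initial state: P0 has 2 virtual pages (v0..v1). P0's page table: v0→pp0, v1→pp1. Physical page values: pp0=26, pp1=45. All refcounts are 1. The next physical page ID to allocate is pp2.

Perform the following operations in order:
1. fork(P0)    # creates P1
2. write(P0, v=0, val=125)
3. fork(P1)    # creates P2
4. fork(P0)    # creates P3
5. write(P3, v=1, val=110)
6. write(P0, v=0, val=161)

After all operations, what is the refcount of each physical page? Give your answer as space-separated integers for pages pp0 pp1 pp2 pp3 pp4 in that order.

Answer: 2 3 1 1 1

Derivation:
Op 1: fork(P0) -> P1. 2 ppages; refcounts: pp0:2 pp1:2
Op 2: write(P0, v0, 125). refcount(pp0)=2>1 -> COPY to pp2. 3 ppages; refcounts: pp0:1 pp1:2 pp2:1
Op 3: fork(P1) -> P2. 3 ppages; refcounts: pp0:2 pp1:3 pp2:1
Op 4: fork(P0) -> P3. 3 ppages; refcounts: pp0:2 pp1:4 pp2:2
Op 5: write(P3, v1, 110). refcount(pp1)=4>1 -> COPY to pp3. 4 ppages; refcounts: pp0:2 pp1:3 pp2:2 pp3:1
Op 6: write(P0, v0, 161). refcount(pp2)=2>1 -> COPY to pp4. 5 ppages; refcounts: pp0:2 pp1:3 pp2:1 pp3:1 pp4:1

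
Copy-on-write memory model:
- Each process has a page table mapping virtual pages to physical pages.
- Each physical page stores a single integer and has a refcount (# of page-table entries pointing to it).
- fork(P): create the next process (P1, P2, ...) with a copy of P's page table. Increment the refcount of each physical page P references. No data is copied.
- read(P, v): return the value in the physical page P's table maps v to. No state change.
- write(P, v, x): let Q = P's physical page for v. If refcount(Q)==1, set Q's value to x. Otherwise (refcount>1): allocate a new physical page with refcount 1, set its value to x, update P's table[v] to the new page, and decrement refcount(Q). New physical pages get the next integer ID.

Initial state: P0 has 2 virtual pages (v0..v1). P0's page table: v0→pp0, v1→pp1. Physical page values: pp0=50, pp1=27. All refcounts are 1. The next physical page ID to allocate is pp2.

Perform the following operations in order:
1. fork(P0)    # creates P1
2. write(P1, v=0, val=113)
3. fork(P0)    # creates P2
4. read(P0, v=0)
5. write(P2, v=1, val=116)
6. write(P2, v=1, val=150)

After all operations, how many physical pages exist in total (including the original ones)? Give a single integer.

Answer: 4

Derivation:
Op 1: fork(P0) -> P1. 2 ppages; refcounts: pp0:2 pp1:2
Op 2: write(P1, v0, 113). refcount(pp0)=2>1 -> COPY to pp2. 3 ppages; refcounts: pp0:1 pp1:2 pp2:1
Op 3: fork(P0) -> P2. 3 ppages; refcounts: pp0:2 pp1:3 pp2:1
Op 4: read(P0, v0) -> 50. No state change.
Op 5: write(P2, v1, 116). refcount(pp1)=3>1 -> COPY to pp3. 4 ppages; refcounts: pp0:2 pp1:2 pp2:1 pp3:1
Op 6: write(P2, v1, 150). refcount(pp3)=1 -> write in place. 4 ppages; refcounts: pp0:2 pp1:2 pp2:1 pp3:1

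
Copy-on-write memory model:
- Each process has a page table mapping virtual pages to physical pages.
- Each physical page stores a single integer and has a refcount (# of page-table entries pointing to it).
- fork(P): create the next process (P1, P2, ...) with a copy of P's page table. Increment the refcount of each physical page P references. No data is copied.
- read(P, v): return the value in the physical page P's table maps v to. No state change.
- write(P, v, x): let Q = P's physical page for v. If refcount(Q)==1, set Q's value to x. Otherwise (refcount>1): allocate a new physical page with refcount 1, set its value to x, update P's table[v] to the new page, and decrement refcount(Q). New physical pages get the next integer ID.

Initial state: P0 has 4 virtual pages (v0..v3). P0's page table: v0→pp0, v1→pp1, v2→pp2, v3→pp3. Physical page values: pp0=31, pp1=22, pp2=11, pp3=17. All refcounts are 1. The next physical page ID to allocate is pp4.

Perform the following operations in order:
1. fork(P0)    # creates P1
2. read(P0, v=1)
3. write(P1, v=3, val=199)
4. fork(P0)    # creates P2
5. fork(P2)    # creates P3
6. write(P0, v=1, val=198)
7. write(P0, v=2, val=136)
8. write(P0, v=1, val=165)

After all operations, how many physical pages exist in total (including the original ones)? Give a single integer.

Answer: 7

Derivation:
Op 1: fork(P0) -> P1. 4 ppages; refcounts: pp0:2 pp1:2 pp2:2 pp3:2
Op 2: read(P0, v1) -> 22. No state change.
Op 3: write(P1, v3, 199). refcount(pp3)=2>1 -> COPY to pp4. 5 ppages; refcounts: pp0:2 pp1:2 pp2:2 pp3:1 pp4:1
Op 4: fork(P0) -> P2. 5 ppages; refcounts: pp0:3 pp1:3 pp2:3 pp3:2 pp4:1
Op 5: fork(P2) -> P3. 5 ppages; refcounts: pp0:4 pp1:4 pp2:4 pp3:3 pp4:1
Op 6: write(P0, v1, 198). refcount(pp1)=4>1 -> COPY to pp5. 6 ppages; refcounts: pp0:4 pp1:3 pp2:4 pp3:3 pp4:1 pp5:1
Op 7: write(P0, v2, 136). refcount(pp2)=4>1 -> COPY to pp6. 7 ppages; refcounts: pp0:4 pp1:3 pp2:3 pp3:3 pp4:1 pp5:1 pp6:1
Op 8: write(P0, v1, 165). refcount(pp5)=1 -> write in place. 7 ppages; refcounts: pp0:4 pp1:3 pp2:3 pp3:3 pp4:1 pp5:1 pp6:1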